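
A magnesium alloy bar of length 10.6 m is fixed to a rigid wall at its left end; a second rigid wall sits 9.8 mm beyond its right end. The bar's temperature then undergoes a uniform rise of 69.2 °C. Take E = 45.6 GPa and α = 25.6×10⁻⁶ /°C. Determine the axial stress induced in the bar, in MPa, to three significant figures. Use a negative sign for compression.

-38.6 MPa

Free thermal expansion αLΔT = 25.6e-6 · 10600 · 69.2 = 18.78 mm.
The walls engage after the gap closes; constrained expansion = 18.78 − 9.8 = 8.978 mm.
The walls impose strain ε = −(8.978)/10600 = -8.4699e-04; σ = Eε = 45600 · -8.4699e-04 = -38.62 MPa.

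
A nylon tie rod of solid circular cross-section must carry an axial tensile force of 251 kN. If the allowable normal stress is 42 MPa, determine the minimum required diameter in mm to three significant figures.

Required area A ≥ P/σ_allow = 251000/42 = 5976 mm².
For a solid circular section, d ≥ √(4A/π) = 87.23 mm.

87.2 mm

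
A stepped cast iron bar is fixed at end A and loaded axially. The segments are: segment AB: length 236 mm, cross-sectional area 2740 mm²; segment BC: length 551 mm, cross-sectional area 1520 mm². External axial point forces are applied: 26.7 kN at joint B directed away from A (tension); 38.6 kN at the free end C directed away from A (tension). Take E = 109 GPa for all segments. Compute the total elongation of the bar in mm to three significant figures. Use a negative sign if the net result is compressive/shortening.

0.180 mm

Internal axial forces (sectioning from the free end, tension +): N_BC = 38.6 kN, N_AB = 65.3 kN.
δ_AB = 65300·236/(2740·109000) = 0.0516 mm
δ_BC = 38600·551/(1520·109000) = 0.1284 mm
δ = Σδ_i = 0.18 mm.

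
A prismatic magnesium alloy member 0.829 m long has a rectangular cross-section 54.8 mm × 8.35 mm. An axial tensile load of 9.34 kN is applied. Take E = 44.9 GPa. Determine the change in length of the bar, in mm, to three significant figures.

A = 457.6 mm².
δ_mech = NL/(AE) = 9340·829/(457.6·44900) = 0.3769 mm.

0.377 mm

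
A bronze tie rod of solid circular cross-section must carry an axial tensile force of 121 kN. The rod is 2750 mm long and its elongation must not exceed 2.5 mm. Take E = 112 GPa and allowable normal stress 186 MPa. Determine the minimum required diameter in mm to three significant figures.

38.9 mm

Required area A ≥ P/σ_allow = 121000/186 = 650.5 mm².
For a solid circular section, d ≥ √(4A/π) = 28.78 mm.
Elongation limit: A ≥ PL/(Eδ_allow) = 121000·2750/(112000·2.5) = 1188 mm² ⇒ d ≥ 38.9 mm.
The elongation limit governs.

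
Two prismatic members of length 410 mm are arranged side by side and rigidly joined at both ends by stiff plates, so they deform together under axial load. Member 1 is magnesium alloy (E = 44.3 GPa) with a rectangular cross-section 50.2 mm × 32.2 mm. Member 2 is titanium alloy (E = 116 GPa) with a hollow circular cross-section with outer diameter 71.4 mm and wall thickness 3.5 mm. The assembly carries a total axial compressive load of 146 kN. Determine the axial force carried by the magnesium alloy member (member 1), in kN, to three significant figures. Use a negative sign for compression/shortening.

-66.1 kN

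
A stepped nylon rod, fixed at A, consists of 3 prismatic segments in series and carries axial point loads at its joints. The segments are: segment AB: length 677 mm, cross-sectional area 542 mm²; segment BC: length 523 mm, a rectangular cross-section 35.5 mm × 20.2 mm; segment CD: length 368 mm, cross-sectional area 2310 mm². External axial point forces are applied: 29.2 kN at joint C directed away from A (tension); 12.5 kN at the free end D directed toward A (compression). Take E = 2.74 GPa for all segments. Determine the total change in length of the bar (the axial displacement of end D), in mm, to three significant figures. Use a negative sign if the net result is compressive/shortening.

Internal axial forces (sectioning from the free end, tension +): N_CD = -12.5 kN, N_BC = 16.7 kN, N_AB = 16.7 kN.
A_BC = 717.1 mm².
δ_AB = 16700·677/(542·2740) = 7.613 mm
δ_BC = 16700·523/(717.1·2740) = 4.445 mm
δ_CD = -12500·368/(2310·2740) = -0.7268 mm
δ = Σδ_i = 11.33 mm.

11.3 mm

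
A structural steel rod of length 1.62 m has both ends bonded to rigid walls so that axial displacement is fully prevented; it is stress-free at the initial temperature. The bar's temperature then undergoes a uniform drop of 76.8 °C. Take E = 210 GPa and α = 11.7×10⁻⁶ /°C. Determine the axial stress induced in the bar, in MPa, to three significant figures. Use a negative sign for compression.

189 MPa

Free thermal expansion αLΔT = 11.7e-6 · 1620 · -76.8 = -1.456 mm.
The walls impose strain ε = −(-1.456)/1620 = 8.9856e-04; σ = Eε = 210000 · 8.9856e-04 = 188.7 MPa.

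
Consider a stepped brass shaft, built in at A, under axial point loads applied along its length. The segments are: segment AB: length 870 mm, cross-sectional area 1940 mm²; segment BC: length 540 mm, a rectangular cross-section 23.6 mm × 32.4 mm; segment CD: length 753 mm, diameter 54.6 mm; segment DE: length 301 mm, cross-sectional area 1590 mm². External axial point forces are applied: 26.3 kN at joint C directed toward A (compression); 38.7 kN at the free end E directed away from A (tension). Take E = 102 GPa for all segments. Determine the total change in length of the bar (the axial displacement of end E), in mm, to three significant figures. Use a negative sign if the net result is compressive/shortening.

0.334 mm

Internal axial forces (sectioning from the free end, tension +): N_DE = 38.7 kN, N_CD = 38.7 kN, N_BC = 12.4 kN, N_AB = 12.4 kN.
A_BC = 764.6 mm².
A_CD = 2341 mm².
δ_AB = 12400·870/(1940·102000) = 0.05452 mm
δ_BC = 12400·540/(764.6·102000) = 0.08585 mm
δ_CD = 38700·753/(2341·102000) = 0.122 mm
δ_DE = 38700·301/(1590·102000) = 0.07183 mm
δ = Σδ_i = 0.3342 mm.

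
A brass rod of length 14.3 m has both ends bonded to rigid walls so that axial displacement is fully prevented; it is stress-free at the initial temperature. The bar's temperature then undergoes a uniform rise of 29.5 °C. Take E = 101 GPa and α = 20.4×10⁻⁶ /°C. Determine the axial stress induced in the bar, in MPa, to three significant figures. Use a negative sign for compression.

Free thermal expansion αLΔT = 20.4e-6 · 14300 · 29.5 = 8.606 mm.
The walls impose strain ε = −(8.606)/14300 = -6.0180e-04; σ = Eε = 101000 · -6.0180e-04 = -60.78 MPa.

-60.8 MPa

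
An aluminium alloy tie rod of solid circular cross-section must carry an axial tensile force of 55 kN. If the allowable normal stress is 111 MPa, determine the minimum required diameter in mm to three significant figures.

Required area A ≥ P/σ_allow = 55000/111 = 495.5 mm².
For a solid circular section, d ≥ √(4A/π) = 25.12 mm.

25.1 mm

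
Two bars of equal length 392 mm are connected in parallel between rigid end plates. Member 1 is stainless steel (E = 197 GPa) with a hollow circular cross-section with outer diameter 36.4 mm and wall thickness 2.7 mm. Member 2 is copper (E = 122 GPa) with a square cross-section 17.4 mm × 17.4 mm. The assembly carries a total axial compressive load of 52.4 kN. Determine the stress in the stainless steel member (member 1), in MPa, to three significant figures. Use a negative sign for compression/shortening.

-111 MPa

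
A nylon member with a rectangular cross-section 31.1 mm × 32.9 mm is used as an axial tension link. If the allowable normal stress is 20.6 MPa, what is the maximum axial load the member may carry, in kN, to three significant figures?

21.1 kN

A = 1023 mm².
P_max = σ_allow · A = 20.6 · 1023 = 21080 N = 21.08 kN.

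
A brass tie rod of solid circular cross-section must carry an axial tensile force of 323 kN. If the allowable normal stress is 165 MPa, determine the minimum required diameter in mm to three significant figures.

49.9 mm

Required area A ≥ P/σ_allow = 323000/165 = 1958 mm².
For a solid circular section, d ≥ √(4A/π) = 49.92 mm.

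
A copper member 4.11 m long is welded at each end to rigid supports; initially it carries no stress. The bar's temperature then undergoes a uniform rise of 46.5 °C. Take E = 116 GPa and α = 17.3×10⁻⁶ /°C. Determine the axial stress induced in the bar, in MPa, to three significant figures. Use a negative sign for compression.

-93.3 MPa

Free thermal expansion αLΔT = 17.3e-6 · 4110 · 46.5 = 3.306 mm.
The walls impose strain ε = −(3.306)/4110 = -8.0445e-04; σ = Eε = 116000 · -8.0445e-04 = -93.32 MPa.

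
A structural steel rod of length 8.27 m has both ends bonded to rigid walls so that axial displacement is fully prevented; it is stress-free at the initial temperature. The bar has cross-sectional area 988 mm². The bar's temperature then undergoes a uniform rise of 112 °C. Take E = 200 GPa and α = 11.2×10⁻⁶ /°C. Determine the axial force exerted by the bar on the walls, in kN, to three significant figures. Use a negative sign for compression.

-248 kN

Free thermal expansion αLΔT = 11.2e-6 · 8270 · 112 = 10.37 mm.
The walls impose strain ε = −(10.37)/8270 = -1.2544e-03; σ = Eε = 200000 · -1.2544e-03 = -250.9 MPa.
Wall reaction R = σ·A = -250.9·988 = -247900 N = -247.9 kN.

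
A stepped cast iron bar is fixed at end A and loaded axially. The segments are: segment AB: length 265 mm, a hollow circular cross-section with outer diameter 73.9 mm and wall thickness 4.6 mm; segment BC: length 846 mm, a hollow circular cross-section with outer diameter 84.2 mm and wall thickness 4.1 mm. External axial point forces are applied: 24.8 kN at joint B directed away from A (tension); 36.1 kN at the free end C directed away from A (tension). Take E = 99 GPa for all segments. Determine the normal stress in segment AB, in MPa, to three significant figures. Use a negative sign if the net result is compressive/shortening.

60.8 MPa

Internal axial forces (sectioning from the free end, tension +): N_BC = 36.1 kN, N_AB = 60.9 kN.
A_AB = 1001 mm².
σ_AB = N_AB/A_AB = 60900/1001 = 60.81 MPa.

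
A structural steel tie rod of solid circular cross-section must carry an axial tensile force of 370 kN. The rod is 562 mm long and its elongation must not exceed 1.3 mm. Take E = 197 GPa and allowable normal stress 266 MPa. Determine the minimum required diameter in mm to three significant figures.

Required area A ≥ P/σ_allow = 370000/266 = 1391 mm².
For a solid circular section, d ≥ √(4A/π) = 42.08 mm.
Elongation limit: A ≥ PL/(Eδ_allow) = 370000·562/(197000·1.3) = 811.9 mm² ⇒ d ≥ 32.15 mm.
The stress limit governs.

42.1 mm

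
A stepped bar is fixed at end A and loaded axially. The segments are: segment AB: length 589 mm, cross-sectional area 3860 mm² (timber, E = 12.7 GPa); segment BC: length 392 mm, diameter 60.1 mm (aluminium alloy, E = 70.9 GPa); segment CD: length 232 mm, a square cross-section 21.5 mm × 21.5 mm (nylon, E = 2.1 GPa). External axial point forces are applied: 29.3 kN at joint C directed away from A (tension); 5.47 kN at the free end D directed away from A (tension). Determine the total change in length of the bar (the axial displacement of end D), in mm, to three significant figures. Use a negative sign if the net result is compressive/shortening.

1.79 mm

Internal axial forces (sectioning from the free end, tension +): N_CD = 5.47 kN, N_BC = 34.77 kN, N_AB = 34.77 kN.
A_BC = 2837 mm².
A_CD = 462.2 mm².
δ_AB = 34770·589/(3860·12700) = 0.4178 mm
δ_BC = 34770·392/(2837·70900) = 0.06777 mm
δ_CD = 5470·232/(462.2·2100) = 1.307 mm
δ = Σδ_i = 1.793 mm.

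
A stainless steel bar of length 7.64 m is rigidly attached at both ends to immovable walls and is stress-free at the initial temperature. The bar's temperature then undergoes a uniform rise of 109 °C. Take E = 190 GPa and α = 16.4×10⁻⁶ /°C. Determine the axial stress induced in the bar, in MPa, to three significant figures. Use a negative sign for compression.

Free thermal expansion αLΔT = 16.4e-6 · 7640 · 109 = 13.66 mm.
The walls impose strain ε = −(13.66)/7640 = -1.7876e-03; σ = Eε = 190000 · -1.7876e-03 = -339.6 MPa.

-340 MPa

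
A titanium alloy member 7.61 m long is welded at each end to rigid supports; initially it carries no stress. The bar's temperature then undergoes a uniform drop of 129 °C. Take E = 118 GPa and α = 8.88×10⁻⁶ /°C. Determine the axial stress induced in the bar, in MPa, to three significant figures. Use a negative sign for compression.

Free thermal expansion αLΔT = 8.88e-6 · 7610 · -129 = -8.717 mm.
The walls impose strain ε = −(-8.717)/7610 = 1.1455e-03; σ = Eε = 118000 · 1.1455e-03 = 135.2 MPa.

135 MPa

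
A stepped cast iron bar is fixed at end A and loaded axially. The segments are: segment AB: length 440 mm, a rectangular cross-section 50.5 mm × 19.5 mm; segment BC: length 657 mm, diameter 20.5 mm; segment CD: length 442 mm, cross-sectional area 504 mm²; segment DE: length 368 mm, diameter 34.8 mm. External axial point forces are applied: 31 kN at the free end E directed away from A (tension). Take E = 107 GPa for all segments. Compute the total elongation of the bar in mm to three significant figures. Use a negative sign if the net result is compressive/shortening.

1.07 mm

Internal axial forces (sectioning from the free end, tension +): N_DE = 31 kN, N_CD = 31 kN, N_BC = 31 kN, N_AB = 31 kN.
A_AB = 984.8 mm².
A_BC = 330.1 mm².
A_DE = 951.1 mm².
δ_AB = 31000·440/(984.8·107000) = 0.1295 mm
δ_BC = 31000·657/(330.1·107000) = 0.5767 mm
δ_CD = 31000·442/(504·107000) = 0.2541 mm
δ_DE = 31000·368/(951.1·107000) = 0.1121 mm
δ = Σδ_i = 1.072 mm.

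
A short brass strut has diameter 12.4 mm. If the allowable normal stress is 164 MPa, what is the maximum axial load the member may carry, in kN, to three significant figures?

19.8 kN

A = 120.8 mm².
P_max = σ_allow · A = 164 · 120.8 = 19810 N = 19.81 kN.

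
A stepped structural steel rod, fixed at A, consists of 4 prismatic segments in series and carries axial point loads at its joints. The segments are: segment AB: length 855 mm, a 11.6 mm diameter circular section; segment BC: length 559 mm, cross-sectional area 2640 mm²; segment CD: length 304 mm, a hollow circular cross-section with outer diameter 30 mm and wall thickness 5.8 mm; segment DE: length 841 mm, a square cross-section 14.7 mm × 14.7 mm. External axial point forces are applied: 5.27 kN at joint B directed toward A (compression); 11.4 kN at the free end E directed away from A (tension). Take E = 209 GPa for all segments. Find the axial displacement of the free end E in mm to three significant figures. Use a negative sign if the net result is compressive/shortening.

Internal axial forces (sectioning from the free end, tension +): N_DE = 11.4 kN, N_CD = 11.4 kN, N_BC = 11.4 kN, N_AB = 6.13 kN.
A_AB = 105.7 mm².
A_CD = 441 mm².
A_DE = 216.1 mm².
δ_AB = 6130·855/(105.7·209000) = 0.2373 mm
δ_BC = 11400·559/(2640·209000) = 0.01155 mm
δ_CD = 11400·304/(441·209000) = 0.0376 mm
δ_DE = 11400·841/(216.1·209000) = 0.2123 mm
δ = Σδ_i = 0.4987 mm.

0.499 mm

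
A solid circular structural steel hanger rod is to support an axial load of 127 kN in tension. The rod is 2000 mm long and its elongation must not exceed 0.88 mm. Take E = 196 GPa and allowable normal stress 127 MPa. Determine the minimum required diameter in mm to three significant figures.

43.3 mm

Required area A ≥ P/σ_allow = 127000/127 = 1000 mm².
For a solid circular section, d ≥ √(4A/π) = 35.68 mm.
Elongation limit: A ≥ PL/(Eδ_allow) = 127000·2000/(196000·0.88) = 1473 mm² ⇒ d ≥ 43.3 mm.
The elongation limit governs.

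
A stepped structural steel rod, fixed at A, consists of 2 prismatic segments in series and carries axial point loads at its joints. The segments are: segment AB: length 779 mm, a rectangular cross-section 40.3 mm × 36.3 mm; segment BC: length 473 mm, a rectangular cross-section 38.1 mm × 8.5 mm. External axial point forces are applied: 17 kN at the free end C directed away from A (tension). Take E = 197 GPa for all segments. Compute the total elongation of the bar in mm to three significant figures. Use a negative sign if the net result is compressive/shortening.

Internal axial forces (sectioning from the free end, tension +): N_BC = 17 kN, N_AB = 17 kN.
A_AB = 1463 mm².
A_BC = 323.9 mm².
δ_AB = 17000·779/(1463·197000) = 0.04595 mm
δ_BC = 17000·473/(323.9·197000) = 0.126 mm
δ = Σδ_i = 0.172 mm.

0.172 mm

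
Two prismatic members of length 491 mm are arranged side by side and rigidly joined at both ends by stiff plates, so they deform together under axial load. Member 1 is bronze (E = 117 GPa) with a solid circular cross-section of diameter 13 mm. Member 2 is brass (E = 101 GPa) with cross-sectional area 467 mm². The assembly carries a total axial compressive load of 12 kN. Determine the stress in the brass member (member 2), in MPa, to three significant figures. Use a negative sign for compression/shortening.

A_1 = 132.7 mm².
Equal strain + equilibrium ⇒ each member carries load in proportion to AE: A₁E₁ = 15530000 N, A₂E₂ = 47170000 N, ΣAE = 62700000 N.
σ₂ = P·E₂/ΣAE = -12000·101000/62700000 = -19.33 MPa.

-19.3 MPa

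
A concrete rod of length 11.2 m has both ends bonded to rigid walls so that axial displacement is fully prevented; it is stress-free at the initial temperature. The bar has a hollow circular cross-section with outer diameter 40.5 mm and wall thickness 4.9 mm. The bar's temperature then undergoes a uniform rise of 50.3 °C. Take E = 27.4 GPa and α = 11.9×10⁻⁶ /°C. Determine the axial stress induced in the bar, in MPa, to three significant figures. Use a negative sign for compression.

-16.4 MPa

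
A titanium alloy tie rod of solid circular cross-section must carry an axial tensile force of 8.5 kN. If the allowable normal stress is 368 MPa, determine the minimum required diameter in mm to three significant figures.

5.42 mm

Required area A ≥ P/σ_allow = 8500/368 = 23.1 mm².
For a solid circular section, d ≥ √(4A/π) = 5.423 mm.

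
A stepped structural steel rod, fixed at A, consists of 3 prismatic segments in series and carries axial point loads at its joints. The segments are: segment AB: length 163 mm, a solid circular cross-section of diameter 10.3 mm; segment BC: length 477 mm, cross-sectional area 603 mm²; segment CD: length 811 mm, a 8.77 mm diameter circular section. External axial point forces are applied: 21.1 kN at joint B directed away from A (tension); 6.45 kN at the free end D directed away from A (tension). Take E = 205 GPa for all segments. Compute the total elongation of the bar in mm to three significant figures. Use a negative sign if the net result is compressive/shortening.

Internal axial forces (sectioning from the free end, tension +): N_CD = 6.45 kN, N_BC = 6.45 kN, N_AB = 27.55 kN.
A_AB = 83.32 mm².
A_CD = 60.41 mm².
δ_AB = 27550·163/(83.32·205000) = 0.2629 mm
δ_BC = 6450·477/(603·205000) = 0.02489 mm
δ_CD = 6450·811/(60.41·205000) = 0.4224 mm
δ = Σδ_i = 0.7102 mm.

0.710 mm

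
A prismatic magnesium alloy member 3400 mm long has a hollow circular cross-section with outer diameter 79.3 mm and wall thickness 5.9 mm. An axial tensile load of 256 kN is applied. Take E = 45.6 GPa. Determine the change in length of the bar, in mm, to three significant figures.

14.0 mm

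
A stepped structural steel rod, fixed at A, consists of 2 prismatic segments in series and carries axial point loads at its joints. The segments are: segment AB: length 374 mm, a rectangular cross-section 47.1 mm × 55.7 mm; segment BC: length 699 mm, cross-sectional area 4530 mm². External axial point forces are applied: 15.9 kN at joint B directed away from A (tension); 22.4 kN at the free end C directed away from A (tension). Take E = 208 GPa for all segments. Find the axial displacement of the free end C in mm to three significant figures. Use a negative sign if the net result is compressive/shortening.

0.0429 mm

Internal axial forces (sectioning from the free end, tension +): N_BC = 22.4 kN, N_AB = 38.3 kN.
A_AB = 2623 mm².
δ_AB = 38300·374/(2623·208000) = 0.02625 mm
δ_BC = 22400·699/(4530·208000) = 0.01662 mm
δ = Σδ_i = 0.04287 mm.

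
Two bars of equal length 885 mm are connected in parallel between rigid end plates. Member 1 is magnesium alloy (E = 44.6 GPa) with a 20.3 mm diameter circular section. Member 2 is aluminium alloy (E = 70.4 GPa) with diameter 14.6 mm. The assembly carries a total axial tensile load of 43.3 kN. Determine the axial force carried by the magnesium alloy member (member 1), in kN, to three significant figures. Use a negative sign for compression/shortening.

A_1 = 323.7 mm².
A_2 = 167.4 mm².
Equal strain + equilibrium ⇒ each member carries load in proportion to AE: A₁E₁ = 14440000 N, A₂E₂ = 11790000 N, ΣAE = 26220000 N.
F₁ = P·A₁E₁/ΣAE = 43300·14440000/26220000 = 23840 N.

23.8 kN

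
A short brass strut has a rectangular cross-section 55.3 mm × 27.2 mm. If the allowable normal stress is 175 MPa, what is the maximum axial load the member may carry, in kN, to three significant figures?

A = 1504 mm².
P_max = σ_allow · A = 175 · 1504 = 263200 N = 263.2 kN.

263 kN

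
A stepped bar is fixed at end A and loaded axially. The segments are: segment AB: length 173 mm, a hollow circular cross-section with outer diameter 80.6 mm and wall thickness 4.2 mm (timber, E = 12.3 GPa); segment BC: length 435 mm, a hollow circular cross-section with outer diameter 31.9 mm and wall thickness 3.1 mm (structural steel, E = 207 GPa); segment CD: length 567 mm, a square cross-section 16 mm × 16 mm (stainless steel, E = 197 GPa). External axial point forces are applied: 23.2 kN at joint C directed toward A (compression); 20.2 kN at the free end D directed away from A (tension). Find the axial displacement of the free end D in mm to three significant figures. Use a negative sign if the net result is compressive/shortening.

Internal axial forces (sectioning from the free end, tension +): N_CD = 20.2 kN, N_BC = -3 kN, N_AB = -3 kN.
A_AB = 1008 mm².
A_BC = 280.5 mm².
A_CD = 256 mm².
δ_AB = -3000·173/(1008·12300) = -0.04186 mm
δ_BC = -3000·435/(280.5·207000) = -0.02248 mm
δ_CD = 20200·567/(256·197000) = 0.2271 mm
δ = Σδ_i = 0.1628 mm.

0.163 mm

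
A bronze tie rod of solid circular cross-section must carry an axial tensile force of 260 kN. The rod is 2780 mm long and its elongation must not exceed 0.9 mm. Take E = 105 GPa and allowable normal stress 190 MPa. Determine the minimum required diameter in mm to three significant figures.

Required area A ≥ P/σ_allow = 260000/190 = 1368 mm².
For a solid circular section, d ≥ √(4A/π) = 41.74 mm.
Elongation limit: A ≥ PL/(Eδ_allow) = 260000·2780/(105000·0.9) = 7649 mm² ⇒ d ≥ 98.68 mm.
The elongation limit governs.

98.7 mm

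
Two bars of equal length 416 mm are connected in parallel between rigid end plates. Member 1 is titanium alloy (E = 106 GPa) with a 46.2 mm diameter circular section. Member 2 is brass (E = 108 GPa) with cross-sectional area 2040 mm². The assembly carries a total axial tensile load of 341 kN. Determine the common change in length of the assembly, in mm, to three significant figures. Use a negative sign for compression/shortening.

0.356 mm

A_1 = 1676 mm².
Equal strain + equilibrium ⇒ each member carries load in proportion to AE: A₁E₁ = 177700000 N, A₂E₂ = 220300000 N, ΣAE = 398000000 N.
δ = PL/ΣAE = 341000·416/398000000 = 0.3564 mm.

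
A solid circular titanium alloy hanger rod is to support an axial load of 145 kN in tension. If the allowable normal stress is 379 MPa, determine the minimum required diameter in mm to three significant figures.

22.1 mm

Required area A ≥ P/σ_allow = 145000/379 = 382.6 mm².
For a solid circular section, d ≥ √(4A/π) = 22.07 mm.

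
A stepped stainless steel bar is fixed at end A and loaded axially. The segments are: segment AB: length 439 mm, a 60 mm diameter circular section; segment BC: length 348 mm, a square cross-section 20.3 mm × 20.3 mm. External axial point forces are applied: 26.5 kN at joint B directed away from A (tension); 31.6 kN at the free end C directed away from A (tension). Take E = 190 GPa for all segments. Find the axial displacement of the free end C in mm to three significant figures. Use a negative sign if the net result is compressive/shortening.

0.188 mm

Internal axial forces (sectioning from the free end, tension +): N_BC = 31.6 kN, N_AB = 58.1 kN.
A_AB = 2827 mm².
A_BC = 412.1 mm².
δ_AB = 58100·439/(2827·190000) = 0.04748 mm
δ_BC = 31600·348/(412.1·190000) = 0.1404 mm
δ = Σδ_i = 0.1879 mm.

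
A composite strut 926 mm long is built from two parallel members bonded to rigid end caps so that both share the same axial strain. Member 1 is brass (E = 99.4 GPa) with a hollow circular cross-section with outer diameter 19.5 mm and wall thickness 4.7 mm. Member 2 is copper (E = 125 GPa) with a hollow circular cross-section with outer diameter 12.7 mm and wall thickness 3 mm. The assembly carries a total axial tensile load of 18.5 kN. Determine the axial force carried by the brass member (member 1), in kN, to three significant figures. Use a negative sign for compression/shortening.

12.1 kN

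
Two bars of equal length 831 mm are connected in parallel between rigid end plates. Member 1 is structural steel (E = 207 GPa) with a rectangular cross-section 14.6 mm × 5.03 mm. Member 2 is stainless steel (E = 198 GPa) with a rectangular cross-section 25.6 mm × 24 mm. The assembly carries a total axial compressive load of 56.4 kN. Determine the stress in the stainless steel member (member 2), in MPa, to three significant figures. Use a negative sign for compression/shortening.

A_1 = 73.44 mm².
A_2 = 614.4 mm².
Equal strain + equilibrium ⇒ each member carries load in proportion to AE: A₁E₁ = 15200000 N, A₂E₂ = 121700000 N, ΣAE = 136900000 N.
σ₂ = P·E₂/ΣAE = -56400·198000/136900000 = -81.6 MPa.

-81.6 MPa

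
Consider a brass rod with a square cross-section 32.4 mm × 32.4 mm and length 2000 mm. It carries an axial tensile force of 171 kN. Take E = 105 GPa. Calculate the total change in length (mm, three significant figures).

3.10 mm

A = 1050 mm².
δ_mech = NL/(AE) = 171000·2000/(1050·105000) = 3.103 mm.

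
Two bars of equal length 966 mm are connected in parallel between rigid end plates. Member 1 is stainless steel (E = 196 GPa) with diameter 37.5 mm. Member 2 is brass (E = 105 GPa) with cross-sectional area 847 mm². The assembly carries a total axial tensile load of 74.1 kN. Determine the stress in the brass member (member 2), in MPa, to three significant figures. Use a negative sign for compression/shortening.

A_1 = 1104 mm².
Equal strain + equilibrium ⇒ each member carries load in proportion to AE: A₁E₁ = 216500000 N, A₂E₂ = 88940000 N, ΣAE = 305400000 N.
σ₂ = P·E₂/ΣAE = 74100·105000/305400000 = 25.48 MPa.

25.5 MPa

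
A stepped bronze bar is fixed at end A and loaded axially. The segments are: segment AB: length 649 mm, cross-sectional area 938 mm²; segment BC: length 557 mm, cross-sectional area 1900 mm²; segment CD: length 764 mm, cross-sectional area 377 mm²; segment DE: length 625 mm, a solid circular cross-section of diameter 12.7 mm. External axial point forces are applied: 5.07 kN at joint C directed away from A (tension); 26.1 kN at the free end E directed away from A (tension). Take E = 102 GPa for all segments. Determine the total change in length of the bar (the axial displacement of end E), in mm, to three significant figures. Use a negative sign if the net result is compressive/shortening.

Internal axial forces (sectioning from the free end, tension +): N_DE = 26.1 kN, N_CD = 26.1 kN, N_BC = 31.17 kN, N_AB = 31.17 kN.
A_DE = 126.7 mm².
δ_AB = 31170·649/(938·102000) = 0.2114 mm
δ_BC = 31170·557/(1900·102000) = 0.08959 mm
δ_CD = 26100·764/(377·102000) = 0.5186 mm
δ_DE = 26100·625/(126.7·102000) = 1.262 mm
δ = Σδ_i = 2.082 mm.

2.08 mm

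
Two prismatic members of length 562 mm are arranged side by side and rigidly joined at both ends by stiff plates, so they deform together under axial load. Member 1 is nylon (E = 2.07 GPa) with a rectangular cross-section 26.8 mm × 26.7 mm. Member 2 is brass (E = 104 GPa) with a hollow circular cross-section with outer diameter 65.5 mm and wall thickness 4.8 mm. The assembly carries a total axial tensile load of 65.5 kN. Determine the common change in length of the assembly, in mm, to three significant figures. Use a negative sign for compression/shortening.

0.381 mm

A_1 = 715.6 mm².
A_2 = 915.3 mm².
Equal strain + equilibrium ⇒ each member carries load in proportion to AE: A₁E₁ = 1481000 N, A₂E₂ = 95190000 N, ΣAE = 96680000 N.
δ = PL/ΣAE = 65500·562/96680000 = 0.3808 mm.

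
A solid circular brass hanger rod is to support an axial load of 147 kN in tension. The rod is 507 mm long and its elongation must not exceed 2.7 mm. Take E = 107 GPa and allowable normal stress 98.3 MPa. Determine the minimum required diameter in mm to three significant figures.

Required area A ≥ P/σ_allow = 147000/98.3 = 1495 mm².
For a solid circular section, d ≥ √(4A/π) = 43.64 mm.
Elongation limit: A ≥ PL/(Eδ_allow) = 147000·507/(107000·2.7) = 258 mm² ⇒ d ≥ 18.12 mm.
The stress limit governs.

43.6 mm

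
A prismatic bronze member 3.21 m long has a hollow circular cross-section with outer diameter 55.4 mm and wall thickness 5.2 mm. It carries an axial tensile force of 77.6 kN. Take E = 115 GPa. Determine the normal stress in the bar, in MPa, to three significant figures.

A = 820.1 mm².
σ = N/A = 77600/820.1 = 94.62 MPa.

94.6 MPa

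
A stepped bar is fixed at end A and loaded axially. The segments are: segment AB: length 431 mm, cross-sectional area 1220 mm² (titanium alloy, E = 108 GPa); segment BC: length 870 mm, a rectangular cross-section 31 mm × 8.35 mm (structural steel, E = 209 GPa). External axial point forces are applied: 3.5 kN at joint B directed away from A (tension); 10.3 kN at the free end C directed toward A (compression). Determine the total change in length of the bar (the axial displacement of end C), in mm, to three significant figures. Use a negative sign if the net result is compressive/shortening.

Internal axial forces (sectioning from the free end, tension +): N_BC = -10.3 kN, N_AB = -6.8 kN.
A_BC = 258.8 mm².
δ_AB = -6800·431/(1220·108000) = -0.02224 mm
δ_BC = -10300·870/(258.8·209000) = -0.1656 mm
δ = Σδ_i = -0.1879 mm.

-0.188 mm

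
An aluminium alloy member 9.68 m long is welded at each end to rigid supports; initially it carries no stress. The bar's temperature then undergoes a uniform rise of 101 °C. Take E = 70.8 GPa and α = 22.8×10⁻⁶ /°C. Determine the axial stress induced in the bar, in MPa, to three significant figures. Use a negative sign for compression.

Free thermal expansion αLΔT = 22.8e-6 · 9680 · 101 = 22.29 mm.
The walls impose strain ε = −(22.29)/9680 = -2.3028e-03; σ = Eε = 70800 · -2.3028e-03 = -163 MPa.

-163 MPa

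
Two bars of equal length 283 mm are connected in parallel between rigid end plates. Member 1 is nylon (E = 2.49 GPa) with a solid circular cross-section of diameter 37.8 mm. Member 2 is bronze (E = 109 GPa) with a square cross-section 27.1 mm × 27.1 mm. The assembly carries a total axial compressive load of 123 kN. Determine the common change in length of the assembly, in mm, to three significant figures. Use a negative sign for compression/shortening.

-0.420 mm

A_1 = 1122 mm².
A_2 = 734.4 mm².
Equal strain + equilibrium ⇒ each member carries load in proportion to AE: A₁E₁ = 2794000 N, A₂E₂ = 80050000 N, ΣAE = 82840000 N.
δ = PL/ΣAE = -123000·283/82840000 = -0.4202 mm.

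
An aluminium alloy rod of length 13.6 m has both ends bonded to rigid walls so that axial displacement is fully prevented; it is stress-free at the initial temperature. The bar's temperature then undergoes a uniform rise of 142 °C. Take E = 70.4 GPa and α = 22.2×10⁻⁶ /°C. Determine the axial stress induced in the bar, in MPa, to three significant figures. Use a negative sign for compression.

Free thermal expansion αLΔT = 22.2e-6 · 13600 · 142 = 42.87 mm.
The walls impose strain ε = −(42.87)/13600 = -3.1524e-03; σ = Eε = 70400 · -3.1524e-03 = -221.9 MPa.

-222 MPa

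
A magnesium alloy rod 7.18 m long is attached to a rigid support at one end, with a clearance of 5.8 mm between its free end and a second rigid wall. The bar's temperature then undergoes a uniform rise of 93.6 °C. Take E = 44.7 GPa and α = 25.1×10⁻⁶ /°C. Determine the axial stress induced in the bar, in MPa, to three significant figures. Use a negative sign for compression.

Free thermal expansion αLΔT = 25.1e-6 · 7180 · 93.6 = 16.87 mm.
The walls engage after the gap closes; constrained expansion = 16.87 − 5.8 = 11.07 mm.
The walls impose strain ε = −(11.07)/7180 = -1.5416e-03; σ = Eε = 44700 · -1.5416e-03 = -68.91 MPa.

-68.9 MPa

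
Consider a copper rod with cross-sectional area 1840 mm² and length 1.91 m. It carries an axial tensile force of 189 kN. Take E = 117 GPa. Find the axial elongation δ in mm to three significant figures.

δ_mech = NL/(AE) = 189000·1910/(1840·117000) = 1.677 mm.

1.68 mm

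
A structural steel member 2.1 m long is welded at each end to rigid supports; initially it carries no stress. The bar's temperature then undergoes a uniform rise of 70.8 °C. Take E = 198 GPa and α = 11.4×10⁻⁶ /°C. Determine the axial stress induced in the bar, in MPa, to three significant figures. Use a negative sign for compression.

-160 MPa

Free thermal expansion αLΔT = 11.4e-6 · 2100 · 70.8 = 1.695 mm.
The walls impose strain ε = −(1.695)/2100 = -8.0712e-04; σ = Eε = 198000 · -8.0712e-04 = -159.8 MPa.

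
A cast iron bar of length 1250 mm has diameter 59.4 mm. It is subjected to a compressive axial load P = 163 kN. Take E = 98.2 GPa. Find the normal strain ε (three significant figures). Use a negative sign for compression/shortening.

-5.99e-04

A = 2771 mm².
σ = N/A = -58.82 MPa; ε = σ/E = -58.82/98200 = -5.990e-04.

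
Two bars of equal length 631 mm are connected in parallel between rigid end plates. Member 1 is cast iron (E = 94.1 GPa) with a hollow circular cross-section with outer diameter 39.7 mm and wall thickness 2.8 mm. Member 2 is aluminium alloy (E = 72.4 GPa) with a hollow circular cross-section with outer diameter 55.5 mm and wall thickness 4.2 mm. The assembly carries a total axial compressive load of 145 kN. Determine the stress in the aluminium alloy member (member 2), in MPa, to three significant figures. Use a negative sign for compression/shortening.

-132 MPa

A_1 = 324.6 mm².
A_2 = 676.9 mm².
Equal strain + equilibrium ⇒ each member carries load in proportion to AE: A₁E₁ = 30540000 N, A₂E₂ = 49010000 N, ΣAE = 79550000 N.
σ₂ = P·E₂/ΣAE = -145000·72400/79550000 = -132 MPa.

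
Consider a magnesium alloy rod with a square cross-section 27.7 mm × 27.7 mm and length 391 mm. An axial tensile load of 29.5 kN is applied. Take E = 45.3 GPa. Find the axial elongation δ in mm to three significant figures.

0.332 mm

A = 767.3 mm².
δ_mech = NL/(AE) = 29500·391/(767.3·45300) = 0.3318 mm.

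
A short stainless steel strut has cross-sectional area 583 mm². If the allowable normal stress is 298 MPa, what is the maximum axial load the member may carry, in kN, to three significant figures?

174 kN

P_max = σ_allow · A = 298 · 583 = 173700 N = 173.7 kN.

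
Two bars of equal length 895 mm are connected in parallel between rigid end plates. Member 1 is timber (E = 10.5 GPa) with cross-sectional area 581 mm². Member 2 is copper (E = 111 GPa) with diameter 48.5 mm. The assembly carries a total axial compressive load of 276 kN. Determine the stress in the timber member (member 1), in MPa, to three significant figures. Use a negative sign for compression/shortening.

A_2 = 1847 mm².
Equal strain + equilibrium ⇒ each member carries load in proportion to AE: A₁E₁ = 6100000 N, A₂E₂ = 205100000 N, ΣAE = 211200000 N.
σ₁ = P·E₁/ΣAE = -276000·10500/211200000 = -13.72 MPa.

-13.7 MPa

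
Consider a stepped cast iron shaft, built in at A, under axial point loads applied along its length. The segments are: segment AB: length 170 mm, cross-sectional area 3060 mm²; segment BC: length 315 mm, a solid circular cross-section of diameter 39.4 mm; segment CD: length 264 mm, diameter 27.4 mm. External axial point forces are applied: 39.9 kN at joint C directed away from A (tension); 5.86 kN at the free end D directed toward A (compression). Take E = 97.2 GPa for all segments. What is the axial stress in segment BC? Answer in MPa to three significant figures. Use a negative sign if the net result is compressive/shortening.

27.9 MPa

Internal axial forces (sectioning from the free end, tension +): N_CD = -5.86 kN, N_BC = 34.04 kN, N_AB = 34.04 kN.
A_BC = 1219 mm².
σ_BC = N_BC/A_BC = 34040/1219 = 27.92 MPa.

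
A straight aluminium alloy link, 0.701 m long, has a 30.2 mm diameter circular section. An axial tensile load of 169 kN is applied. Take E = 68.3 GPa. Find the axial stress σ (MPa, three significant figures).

236 MPa

A = 716.3 mm².
σ = N/A = 169000/716.3 = 235.9 MPa.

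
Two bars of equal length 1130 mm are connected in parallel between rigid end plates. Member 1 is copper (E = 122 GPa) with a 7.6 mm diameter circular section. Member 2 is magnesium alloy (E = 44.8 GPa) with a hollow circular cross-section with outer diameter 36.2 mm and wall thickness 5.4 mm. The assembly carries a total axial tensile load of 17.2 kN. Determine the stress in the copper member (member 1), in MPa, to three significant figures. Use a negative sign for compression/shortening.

A_1 = 45.36 mm².
A_2 = 522.5 mm².
Equal strain + equilibrium ⇒ each member carries load in proportion to AE: A₁E₁ = 5534000 N, A₂E₂ = 23410000 N, ΣAE = 28940000 N.
σ₁ = P·E₁/ΣAE = 17200·122000/28940000 = 72.5 MPa.

72.5 MPa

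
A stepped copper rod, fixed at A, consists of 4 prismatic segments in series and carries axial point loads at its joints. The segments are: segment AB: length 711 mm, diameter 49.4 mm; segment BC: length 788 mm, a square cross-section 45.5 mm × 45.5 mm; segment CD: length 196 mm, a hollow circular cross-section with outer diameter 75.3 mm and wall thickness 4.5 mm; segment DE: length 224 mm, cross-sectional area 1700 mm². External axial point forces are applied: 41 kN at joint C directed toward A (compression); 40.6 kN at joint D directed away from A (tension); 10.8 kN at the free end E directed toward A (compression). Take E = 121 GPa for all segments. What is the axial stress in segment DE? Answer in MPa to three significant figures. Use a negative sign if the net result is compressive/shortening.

Internal axial forces (sectioning from the free end, tension +): N_DE = -10.8 kN, N_CD = 29.8 kN, N_BC = -11.2 kN, N_AB = -11.2 kN.
σ_DE = N_DE/A_DE = -10800/1700 = -6.353 MPa.

-6.35 MPa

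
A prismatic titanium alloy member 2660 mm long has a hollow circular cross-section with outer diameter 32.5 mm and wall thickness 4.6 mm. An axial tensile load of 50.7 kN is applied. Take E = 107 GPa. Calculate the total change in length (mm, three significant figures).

A = 403.2 mm².
δ_mech = NL/(AE) = 50700·2660/(403.2·107000) = 3.126 mm.

3.13 mm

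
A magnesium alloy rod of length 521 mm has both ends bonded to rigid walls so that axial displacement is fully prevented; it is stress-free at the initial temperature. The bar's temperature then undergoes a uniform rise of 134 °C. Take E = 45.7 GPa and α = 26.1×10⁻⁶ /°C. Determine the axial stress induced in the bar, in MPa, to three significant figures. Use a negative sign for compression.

Free thermal expansion αLΔT = 26.1e-6 · 521 · 134 = 1.822 mm.
The walls impose strain ε = −(1.822)/521 = -3.4974e-03; σ = Eε = 45700 · -3.4974e-03 = -159.8 MPa.

-160 MPa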